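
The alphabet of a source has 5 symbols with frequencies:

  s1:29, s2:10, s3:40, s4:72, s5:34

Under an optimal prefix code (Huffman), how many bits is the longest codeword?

3

Merge the two lowest-weight nodes at each step:
merge s2(10) and s1(29): 39
merge s5(34) and 39: 73
merge s3(40) and s4(72): 112
merge 73 and 112: 185
The first pair merged (s2, s1) ends up deepest, at depth 3.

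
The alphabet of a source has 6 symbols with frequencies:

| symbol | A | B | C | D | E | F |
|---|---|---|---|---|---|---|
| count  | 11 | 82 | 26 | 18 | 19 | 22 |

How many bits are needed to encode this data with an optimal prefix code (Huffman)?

Build the Huffman tree bottom-up:
A(11) + D(18) → 29
E(19) + F(22) → 41
C(26) + 29 → 55
41 + 55 → 96
B(82) + 96 → 178
Each symbol's bit-cost is frequency × depth; summing gives 399 bits (equivalently 29 + 41 + 55 + 96 + 178).

399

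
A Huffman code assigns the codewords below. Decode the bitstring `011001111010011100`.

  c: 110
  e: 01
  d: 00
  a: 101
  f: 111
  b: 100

Read left to right; each codeword is recognised as soon as it completes (prefix code):
  01→e | 100→b | 111→f | 101→a | 00→d | 111→f | 00→d
Decoded message: ebfadfd

ebfadfd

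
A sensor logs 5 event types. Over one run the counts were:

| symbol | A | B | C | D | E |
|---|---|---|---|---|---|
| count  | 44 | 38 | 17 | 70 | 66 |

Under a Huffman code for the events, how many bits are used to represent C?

3

Repeatedly merge the two smallest:
C(17) + B(38) → 55
A(44) + 55 → 99
E(66) + D(70) → 136
99 + 136 → 235
The subtree containing C is merged 3 times, so code length = 3.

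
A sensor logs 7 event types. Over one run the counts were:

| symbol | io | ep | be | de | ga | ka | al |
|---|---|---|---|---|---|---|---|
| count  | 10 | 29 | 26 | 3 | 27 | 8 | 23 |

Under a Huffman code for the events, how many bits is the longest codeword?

Merge the two lowest-weight nodes at each step:
de(3) + ka(8) → 11
io(10) + 11 → 21
21 + al(23) → 44
be(26) + ga(27) → 53
ep(29) + 44 → 73
53 + 73 → 126
Maximum depth reached is 5.

5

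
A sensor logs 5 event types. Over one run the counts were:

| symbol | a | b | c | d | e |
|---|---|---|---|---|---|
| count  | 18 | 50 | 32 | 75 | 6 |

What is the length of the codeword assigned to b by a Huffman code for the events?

2

Huffman merges, smallest pair first:
e(6) + a(18) → 24
24 + c(32) → 56
b(50) + 56 → 106
d(75) + 106 → 181
The subtree containing b is merged 2 times, so code length = 2.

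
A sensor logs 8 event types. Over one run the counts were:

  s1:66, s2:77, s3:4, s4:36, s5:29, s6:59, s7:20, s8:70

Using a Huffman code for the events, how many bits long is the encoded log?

1013

Greedily combine the two least-frequent nodes:
s3(4) + s7(20) → 24
24 + s5(29) → 53
s4(36) + 53 → 89
s6(59) + s1(66) → 125
s8(70) + s2(77) → 147
89 + 125 → 214
147 + 214 → 361
Total encoded bits = sum of merged weights = 24 + 53 + 89 + 125 + 147 + 214 + 361 = 1013.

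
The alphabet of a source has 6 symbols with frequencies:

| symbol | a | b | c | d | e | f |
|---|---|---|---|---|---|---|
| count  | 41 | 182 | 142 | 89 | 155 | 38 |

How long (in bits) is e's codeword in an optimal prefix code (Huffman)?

2

Huffman merges, smallest pair first:
combine f(38), a(41) → 79
combine 79, d(89) → 168
combine c(142), e(155) → 297
combine 168, b(182) → 350
combine 297, 350 → 647
The subtree containing e is merged 2 times, so code length = 2.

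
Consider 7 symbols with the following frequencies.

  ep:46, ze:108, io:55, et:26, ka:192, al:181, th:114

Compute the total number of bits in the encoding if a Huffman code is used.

Greedily combine the two least-frequent nodes:
combine et(26), ep(46) → 72
combine io(55), 72 → 127
combine ze(108), th(114) → 222
combine 127, al(181) → 308
combine ka(192), 222 → 414
combine 308, 414 → 722
Total encoded bits = sum of merged weights = 72 + 127 + 222 + 308 + 414 + 722 = 1865.

1865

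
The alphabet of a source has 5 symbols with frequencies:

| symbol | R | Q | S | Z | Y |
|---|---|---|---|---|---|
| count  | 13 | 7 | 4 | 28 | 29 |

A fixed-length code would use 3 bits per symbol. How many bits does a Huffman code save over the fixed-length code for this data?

Fixed-length: 3 bits × 81 symbols = 243 bits.
Huffman merges:
merge S(4) and Q(7): 11
merge 11 and R(13): 24
merge 24 and Z(28): 52
merge Y(29) and 52: 81
Huffman total = 11 + 24 + 52 + 81 = 168 bits.
Saving = 243 − 168 = 75 bits.

75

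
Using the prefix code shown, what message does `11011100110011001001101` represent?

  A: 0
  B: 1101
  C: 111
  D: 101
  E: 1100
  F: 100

Read left to right; each codeword is recognised as soon as it completes (prefix code):
  1101→B | 1100→E | 1100→E | 1100→E | 100→F | 1101→B
Decoded message: BEEEFB

BEEEFB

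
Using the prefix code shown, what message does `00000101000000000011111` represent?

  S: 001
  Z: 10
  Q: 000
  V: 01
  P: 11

Read left to right; each codeword is recognised as soon as it completes (prefix code):
  000→Q | 001→S | 01→V | 000→Q | 000→Q | 000→Q | 01→V | 11→P | 11→P
Decoded message: QSVQQQVPP

QSVQQQVPP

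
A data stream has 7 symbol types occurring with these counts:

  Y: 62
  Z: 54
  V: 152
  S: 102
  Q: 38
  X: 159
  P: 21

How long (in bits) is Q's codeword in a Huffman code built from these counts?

4

Build the tree from the bottom:
combine P(21), Q(38) → 59
combine Z(54), 59 → 113
combine Y(62), S(102) → 164
combine 113, V(152) → 265
combine X(159), 164 → 323
combine 265, 323 → 588
Q's leaf is at depth 4, giving a 4-bit codeword.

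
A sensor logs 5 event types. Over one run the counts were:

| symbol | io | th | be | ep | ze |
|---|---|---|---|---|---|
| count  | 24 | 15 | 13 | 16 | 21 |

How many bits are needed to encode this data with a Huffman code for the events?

Build the Huffman tree bottom-up:
combine be(13), th(15) → 28
combine ep(16), ze(21) → 37
combine io(24), 28 → 52
combine 37, 52 → 89
The encoded length is the sum of every internal node's weight: 28 + 37 + 52 + 89 = 206 bits.

206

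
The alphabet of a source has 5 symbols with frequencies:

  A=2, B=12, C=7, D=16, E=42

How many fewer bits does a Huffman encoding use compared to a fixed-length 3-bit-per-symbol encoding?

Fixed-length: 3 bits × 79 symbols = 237 bits.
Huffman merges:
merge A(2) and C(7): 9
merge 9 and B(12): 21
merge D(16) and 21: 37
merge 37 and E(42): 79
Huffman total = 9 + 21 + 37 + 79 = 146 bits.
Saving = 237 − 146 = 91 bits.

91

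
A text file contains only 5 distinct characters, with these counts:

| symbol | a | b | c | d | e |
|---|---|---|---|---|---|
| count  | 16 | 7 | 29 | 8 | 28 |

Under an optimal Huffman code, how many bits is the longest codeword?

3

Merge the two lowest-weight nodes at each step:
merge b(7) and d(8): 15
merge 15 and a(16): 31
merge e(28) and c(29): 57
merge 31 and 57: 88
The first pair merged (b, d) ends up deepest, at depth 3.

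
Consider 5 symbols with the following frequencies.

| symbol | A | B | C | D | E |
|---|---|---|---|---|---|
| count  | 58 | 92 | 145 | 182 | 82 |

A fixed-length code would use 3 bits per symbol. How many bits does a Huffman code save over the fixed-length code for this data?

419

Fixed-length: 3 bits × 559 symbols = 1677 bits.
Huffman merges:
A(58) + E(82) → 140
B(92) + 140 → 232
C(145) + D(182) → 327
232 + 327 → 559
Huffman total = 140 + 232 + 327 + 559 = 1258 bits.
Saving = 1677 − 1258 = 419 bits.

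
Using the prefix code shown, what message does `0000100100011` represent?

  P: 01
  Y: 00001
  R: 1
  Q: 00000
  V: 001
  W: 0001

YVWR

Read left to right; each codeword is recognised as soon as it completes (prefix code):
  00001→Y | 001→V | 0001→W | 1→R
Decoded message: YVWR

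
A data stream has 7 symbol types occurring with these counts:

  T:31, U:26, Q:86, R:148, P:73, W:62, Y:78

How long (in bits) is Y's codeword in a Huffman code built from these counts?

3

Huffman merges, smallest pair first:
U(26) + T(31) → 57
57 + W(62) → 119
P(73) + Y(78) → 151
Q(86) + 119 → 205
R(148) + 151 → 299
205 + 299 → 504
Y sits 3 levels below the root, so its codeword is 3 bits.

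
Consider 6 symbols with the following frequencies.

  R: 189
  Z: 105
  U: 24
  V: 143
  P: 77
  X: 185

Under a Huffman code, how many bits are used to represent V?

Huffman merges, smallest pair first:
merge U(24) and P(77): 101
merge 101 and Z(105): 206
merge V(143) and X(185): 328
merge R(189) and 206: 395
merge 328 and 395: 723
V's leaf is at depth 2, giving a 2-bit codeword.

2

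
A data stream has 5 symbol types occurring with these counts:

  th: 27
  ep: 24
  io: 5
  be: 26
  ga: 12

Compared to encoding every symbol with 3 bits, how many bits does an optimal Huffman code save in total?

Fixed-length: 3 bits × 94 symbols = 282 bits.
Huffman merges:
io(5) + ga(12) → 17
17 + ep(24) → 41
be(26) + th(27) → 53
41 + 53 → 94
Huffman total = 17 + 41 + 53 + 94 = 205 bits.
Saving = 282 − 205 = 77 bits.

77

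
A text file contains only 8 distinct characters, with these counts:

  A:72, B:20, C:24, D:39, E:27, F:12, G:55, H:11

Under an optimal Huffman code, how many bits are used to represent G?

Huffman merges, smallest pair first:
merge H(11) and F(12): 23
merge B(20) and 23: 43
merge C(24) and E(27): 51
merge D(39) and 43: 82
merge 51 and G(55): 106
merge A(72) and 82: 154
merge 106 and 154: 260
The subtree containing G is merged 2 times, so code length = 2.

2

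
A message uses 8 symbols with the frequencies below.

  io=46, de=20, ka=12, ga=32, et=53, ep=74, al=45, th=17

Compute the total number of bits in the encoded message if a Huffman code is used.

848

Merge the two smallest weights repeatedly:
combine ka(12), th(17) → 29
combine de(20), 29 → 49
combine ga(32), al(45) → 77
combine io(46), 49 → 95
combine et(53), ep(74) → 127
combine 77, 95 → 172
combine 127, 172 → 299
The encoded length is the sum of every internal node's weight: 29 + 49 + 77 + 95 + 127 + 172 + 299 = 848 bits.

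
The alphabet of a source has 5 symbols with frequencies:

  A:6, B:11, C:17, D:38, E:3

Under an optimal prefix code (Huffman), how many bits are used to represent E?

Repeatedly merge the two smallest:
merge E(3) and A(6): 9
merge 9 and B(11): 20
merge C(17) and 20: 37
merge 37 and D(38): 75
E sits 4 levels below the root, so its codeword is 4 bits.

4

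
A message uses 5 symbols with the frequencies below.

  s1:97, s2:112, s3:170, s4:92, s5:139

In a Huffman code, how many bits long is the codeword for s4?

Build the tree from the bottom:
s4(92) + s1(97) → 189
s2(112) + s5(139) → 251
s3(170) + 189 → 359
251 + 359 → 610
s4 sits 3 levels below the root, so its codeword is 3 bits.

3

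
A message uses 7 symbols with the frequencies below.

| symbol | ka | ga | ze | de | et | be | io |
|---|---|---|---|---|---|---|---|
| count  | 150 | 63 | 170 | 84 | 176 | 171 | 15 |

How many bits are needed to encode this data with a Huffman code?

2210

Greedily combine the two least-frequent nodes:
io(15) + ga(63) → 78
78 + de(84) → 162
ka(150) + 162 → 312
ze(170) + be(171) → 341
et(176) + 312 → 488
341 + 488 → 829
Total encoded bits = sum of merged weights = 78 + 162 + 312 + 341 + 488 + 829 = 2210.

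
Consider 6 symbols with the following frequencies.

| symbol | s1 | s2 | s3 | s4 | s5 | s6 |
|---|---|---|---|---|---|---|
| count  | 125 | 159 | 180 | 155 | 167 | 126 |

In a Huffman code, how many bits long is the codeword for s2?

Huffman merges, smallest pair first:
merge s1(125) and s6(126): 251
merge s4(155) and s2(159): 314
merge s5(167) and s3(180): 347
merge 251 and 314: 565
merge 347 and 565: 912
s2's leaf is at depth 3, giving a 3-bit codeword.

3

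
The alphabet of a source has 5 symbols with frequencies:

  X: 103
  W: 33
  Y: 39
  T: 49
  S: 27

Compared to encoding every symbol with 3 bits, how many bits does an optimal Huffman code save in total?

Fixed-length: 3 bits × 251 symbols = 753 bits.
Huffman merges:
merge S(27) and W(33): 60
merge Y(39) and T(49): 88
merge 60 and 88: 148
merge X(103) and 148: 251
Huffman total = 60 + 88 + 148 + 251 = 547 bits.
Saving = 753 − 547 = 206 bits.

206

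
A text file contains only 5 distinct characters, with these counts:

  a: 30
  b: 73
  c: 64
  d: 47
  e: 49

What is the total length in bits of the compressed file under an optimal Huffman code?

603

Greedily combine the two least-frequent nodes:
combine a(30), d(47) → 77
combine e(49), c(64) → 113
combine b(73), 77 → 150
combine 113, 150 → 263
Total encoded bits = sum of merged weights = 77 + 113 + 150 + 263 = 603.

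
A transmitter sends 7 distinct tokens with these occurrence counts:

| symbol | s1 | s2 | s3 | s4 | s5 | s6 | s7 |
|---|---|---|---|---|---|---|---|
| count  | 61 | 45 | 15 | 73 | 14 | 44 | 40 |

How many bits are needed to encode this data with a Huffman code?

Greedily combine the two least-frequent nodes:
s5(14) + s3(15) → 29
29 + s7(40) → 69
s6(44) + s2(45) → 89
s1(61) + 69 → 130
s4(73) + 89 → 162
130 + 162 → 292
The encoded length is the sum of every internal node's weight: 29 + 69 + 89 + 130 + 162 + 292 = 771 bits.

771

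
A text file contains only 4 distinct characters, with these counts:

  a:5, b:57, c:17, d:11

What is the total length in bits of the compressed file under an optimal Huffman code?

Greedily combine the two least-frequent nodes:
a(5) + d(11) → 16
16 + c(17) → 33
33 + b(57) → 90
Total encoded bits = sum of merged weights = 16 + 33 + 90 = 139.

139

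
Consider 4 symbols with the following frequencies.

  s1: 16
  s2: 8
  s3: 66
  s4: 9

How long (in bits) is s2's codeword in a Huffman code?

3

Repeatedly merge the two smallest:
merge s2(8) and s4(9): 17
merge s1(16) and 17: 33
merge 33 and s3(66): 99
The subtree containing s2 is merged 3 times, so code length = 3.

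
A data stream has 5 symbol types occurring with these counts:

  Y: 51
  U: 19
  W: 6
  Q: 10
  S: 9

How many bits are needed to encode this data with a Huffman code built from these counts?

Build the Huffman tree bottom-up:
combine W(6), S(9) → 15
combine Q(10), 15 → 25
combine U(19), 25 → 44
combine 44, Y(51) → 95
The encoded length is the sum of every internal node's weight: 15 + 25 + 44 + 95 = 179 bits.

179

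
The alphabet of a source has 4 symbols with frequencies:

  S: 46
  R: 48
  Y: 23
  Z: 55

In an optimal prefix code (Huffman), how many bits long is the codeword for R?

Build the tree from the bottom:
merge Y(23) and S(46): 69
merge R(48) and Z(55): 103
merge 69 and 103: 172
The subtree containing R is merged 2 times, so code length = 2.

2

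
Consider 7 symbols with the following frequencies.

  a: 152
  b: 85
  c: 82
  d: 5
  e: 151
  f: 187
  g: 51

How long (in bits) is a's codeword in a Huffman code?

2

Build the tree from the bottom:
combine d(5), g(51) → 56
combine 56, c(82) → 138
combine b(85), 138 → 223
combine e(151), a(152) → 303
combine f(187), 223 → 410
combine 303, 410 → 713
The subtree containing a is merged 2 times, so code length = 2.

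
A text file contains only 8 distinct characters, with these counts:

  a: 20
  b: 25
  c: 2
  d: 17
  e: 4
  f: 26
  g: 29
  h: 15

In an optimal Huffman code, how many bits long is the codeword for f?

2

Huffman merges, smallest pair first:
combine c(2), e(4) → 6
combine 6, h(15) → 21
combine d(17), a(20) → 37
combine 21, b(25) → 46
combine f(26), g(29) → 55
combine 37, 46 → 83
combine 55, 83 → 138
The subtree containing f is merged 2 times, so code length = 2.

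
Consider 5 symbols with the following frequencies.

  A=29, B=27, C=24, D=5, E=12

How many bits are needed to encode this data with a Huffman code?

Greedily combine the two least-frequent nodes:
combine D(5), E(12) → 17
combine 17, C(24) → 41
combine B(27), A(29) → 56
combine 41, 56 → 97
Total encoded bits = sum of merged weights = 17 + 41 + 56 + 97 = 211.

211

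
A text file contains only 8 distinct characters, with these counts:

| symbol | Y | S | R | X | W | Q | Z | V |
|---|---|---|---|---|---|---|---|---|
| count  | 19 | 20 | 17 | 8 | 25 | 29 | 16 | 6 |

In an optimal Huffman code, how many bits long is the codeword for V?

4

Build the tree from the bottom:
combine V(6), X(8) → 14
combine 14, Z(16) → 30
combine R(17), Y(19) → 36
combine S(20), W(25) → 45
combine Q(29), 30 → 59
combine 36, 45 → 81
combine 59, 81 → 140
The subtree containing V is merged 4 times, so code length = 4.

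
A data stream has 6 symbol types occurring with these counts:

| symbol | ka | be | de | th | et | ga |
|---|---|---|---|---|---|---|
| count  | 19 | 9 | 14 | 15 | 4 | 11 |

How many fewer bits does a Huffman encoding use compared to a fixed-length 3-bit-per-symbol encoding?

Fixed-length: 3 bits × 72 symbols = 216 bits.
Huffman merges:
combine et(4), be(9) → 13
combine ga(11), 13 → 24
combine de(14), th(15) → 29
combine ka(19), 24 → 43
combine 29, 43 → 72
Huffman total = 13 + 24 + 29 + 43 + 72 = 181 bits.
Saving = 216 − 181 = 35 bits.

35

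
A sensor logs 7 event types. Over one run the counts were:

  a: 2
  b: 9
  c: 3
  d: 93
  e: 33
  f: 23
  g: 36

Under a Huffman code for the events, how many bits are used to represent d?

1

Repeatedly merge the two smallest:
combine a(2), c(3) → 5
combine 5, b(9) → 14
combine 14, f(23) → 37
combine e(33), g(36) → 69
combine 37, 69 → 106
combine d(93), 106 → 199
d is a child of the root — depth 1, so its codeword is a single bit.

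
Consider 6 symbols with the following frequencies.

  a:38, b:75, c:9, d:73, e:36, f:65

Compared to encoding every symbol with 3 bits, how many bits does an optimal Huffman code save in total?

Fixed-length: 3 bits × 296 symbols = 888 bits.
Huffman merges:
c(9) + e(36) → 45
a(38) + 45 → 83
f(65) + d(73) → 138
b(75) + 83 → 158
138 + 158 → 296
Huffman total = 45 + 83 + 138 + 158 + 296 = 720 bits.
Saving = 888 − 720 = 168 bits.

168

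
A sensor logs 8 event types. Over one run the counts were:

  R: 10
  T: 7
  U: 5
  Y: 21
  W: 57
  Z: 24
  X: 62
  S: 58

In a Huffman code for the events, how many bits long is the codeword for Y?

4

Huffman merges, smallest pair first:
combine U(5), T(7) → 12
combine R(10), 12 → 22
combine Y(21), 22 → 43
combine Z(24), 43 → 67
combine W(57), S(58) → 115
combine X(62), 67 → 129
combine 115, 129 → 244
The subtree containing Y is merged 4 times, so code length = 4.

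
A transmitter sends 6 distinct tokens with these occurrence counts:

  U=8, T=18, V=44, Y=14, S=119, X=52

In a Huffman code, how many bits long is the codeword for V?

3

Build the tree from the bottom:
U(8) + Y(14) → 22
T(18) + 22 → 40
40 + V(44) → 84
X(52) + 84 → 136
S(119) + 136 → 255
V sits 3 levels below the root, so its codeword is 3 bits.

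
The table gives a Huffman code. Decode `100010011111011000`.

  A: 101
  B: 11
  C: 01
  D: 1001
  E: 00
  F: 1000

FDBBCF

Read left to right; each codeword is recognised as soon as it completes (prefix code):
  1000→F | 1001→D | 11→B | 11→B | 01→C | 1000→F
Decoded message: FDBBCF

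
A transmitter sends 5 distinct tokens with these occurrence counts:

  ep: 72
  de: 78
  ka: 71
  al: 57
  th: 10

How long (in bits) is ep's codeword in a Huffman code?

2

Huffman merges, smallest pair first:
combine th(10), al(57) → 67
combine 67, ka(71) → 138
combine ep(72), de(78) → 150
combine 138, 150 → 288
ep sits 2 levels below the root, so its codeword is 2 bits.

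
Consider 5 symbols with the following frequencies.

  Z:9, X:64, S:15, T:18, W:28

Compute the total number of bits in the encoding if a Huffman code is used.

Merge the two smallest weights repeatedly:
combine Z(9), S(15) → 24
combine T(18), 24 → 42
combine W(28), 42 → 70
combine X(64), 70 → 134
Total encoded bits = sum of merged weights = 24 + 42 + 70 + 134 = 270.

270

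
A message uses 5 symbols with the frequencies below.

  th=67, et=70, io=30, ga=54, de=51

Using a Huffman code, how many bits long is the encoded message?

625

Merge the two smallest weights repeatedly:
merge io(30) and de(51): 81
merge ga(54) and th(67): 121
merge et(70) and 81: 151
merge 121 and 151: 272
Each symbol's bit-cost is frequency × depth; summing gives 625 bits (equivalently 81 + 121 + 151 + 272).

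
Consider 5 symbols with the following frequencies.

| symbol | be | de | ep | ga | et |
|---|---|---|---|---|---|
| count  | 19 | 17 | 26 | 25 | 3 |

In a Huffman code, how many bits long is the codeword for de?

Huffman merges, smallest pair first:
merge et(3) and de(17): 20
merge be(19) and 20: 39
merge ga(25) and ep(26): 51
merge 39 and 51: 90
de's leaf is at depth 3, giving a 3-bit codeword.

3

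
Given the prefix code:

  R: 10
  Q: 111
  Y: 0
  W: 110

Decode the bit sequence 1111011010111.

Read left to right; each codeword is recognised as soon as it completes (prefix code):
  111→Q | 10→R | 110→W | 10→R | 111→Q
Decoded message: QRWRQ

QRWRQ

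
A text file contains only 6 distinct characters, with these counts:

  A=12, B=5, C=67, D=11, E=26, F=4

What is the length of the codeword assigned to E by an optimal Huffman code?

2

Repeatedly merge the two smallest:
combine F(4), B(5) → 9
combine 9, D(11) → 20
combine A(12), 20 → 32
combine E(26), 32 → 58
combine 58, C(67) → 125
The subtree containing E is merged 2 times, so code length = 2.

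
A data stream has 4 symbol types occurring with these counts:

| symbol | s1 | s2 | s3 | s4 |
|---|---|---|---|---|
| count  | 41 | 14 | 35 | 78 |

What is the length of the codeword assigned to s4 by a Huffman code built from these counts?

Huffman merges, smallest pair first:
combine s2(14), s3(35) → 49
combine s1(41), 49 → 90
combine s4(78), 90 → 168
s4 is a child of the root — depth 1, so its codeword is a single bit.

1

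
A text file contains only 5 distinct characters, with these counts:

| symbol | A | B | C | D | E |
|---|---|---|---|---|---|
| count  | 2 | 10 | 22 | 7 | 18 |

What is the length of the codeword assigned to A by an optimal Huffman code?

4

Repeatedly merge the two smallest:
merge A(2) and D(7): 9
merge 9 and B(10): 19
merge E(18) and 19: 37
merge C(22) and 37: 59
A's leaf is at depth 4, giving a 4-bit codeword.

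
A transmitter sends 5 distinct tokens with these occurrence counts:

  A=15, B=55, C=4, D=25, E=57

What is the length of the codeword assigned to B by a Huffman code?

2

Repeatedly merge the two smallest:
merge C(4) and A(15): 19
merge 19 and D(25): 44
merge 44 and B(55): 99
merge E(57) and 99: 156
The subtree containing B is merged 2 times, so code length = 2.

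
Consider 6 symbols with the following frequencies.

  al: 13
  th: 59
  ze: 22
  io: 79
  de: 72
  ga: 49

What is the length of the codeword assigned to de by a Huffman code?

2

Build the tree from the bottom:
al(13) + ze(22) → 35
35 + ga(49) → 84
th(59) + de(72) → 131
io(79) + 84 → 163
131 + 163 → 294
The subtree containing de is merged 2 times, so code length = 2.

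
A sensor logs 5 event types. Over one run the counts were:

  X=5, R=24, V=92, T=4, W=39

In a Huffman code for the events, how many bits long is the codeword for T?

4

Build the tree from the bottom:
merge T(4) and X(5): 9
merge 9 and R(24): 33
merge 33 and W(39): 72
merge 72 and V(92): 164
The subtree containing T is merged 4 times, so code length = 4.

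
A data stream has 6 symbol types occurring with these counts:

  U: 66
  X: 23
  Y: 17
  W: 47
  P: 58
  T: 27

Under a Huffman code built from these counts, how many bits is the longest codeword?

4

Merge the two lowest-weight nodes at each step:
combine Y(17), X(23) → 40
combine T(27), 40 → 67
combine W(47), P(58) → 105
combine U(66), 67 → 133
combine 105, 133 → 238
Maximum depth reached is 4.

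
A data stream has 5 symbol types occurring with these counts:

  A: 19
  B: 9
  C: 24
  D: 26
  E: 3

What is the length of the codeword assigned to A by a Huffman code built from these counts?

Repeatedly merge the two smallest:
E(3) + B(9) → 12
12 + A(19) → 31
C(24) + D(26) → 50
31 + 50 → 81
A sits 2 levels below the root, so its codeword is 2 bits.

2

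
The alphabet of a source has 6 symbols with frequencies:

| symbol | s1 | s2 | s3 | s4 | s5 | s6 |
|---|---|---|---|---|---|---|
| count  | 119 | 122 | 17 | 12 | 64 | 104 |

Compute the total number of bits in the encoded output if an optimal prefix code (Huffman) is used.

Build the Huffman tree bottom-up:
combine s4(12), s3(17) → 29
combine 29, s5(64) → 93
combine 93, s6(104) → 197
combine s1(119), s2(122) → 241
combine 197, 241 → 438
Each symbol's bit-cost is frequency × depth; summing gives 998 bits (equivalently 29 + 93 + 197 + 241 + 438).

998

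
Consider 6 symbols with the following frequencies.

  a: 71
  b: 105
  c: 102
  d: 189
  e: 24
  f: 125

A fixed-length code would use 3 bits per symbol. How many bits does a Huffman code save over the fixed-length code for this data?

Fixed-length: 3 bits × 616 symbols = 1848 bits.
Huffman merges:
combine e(24), a(71) → 95
combine 95, c(102) → 197
combine b(105), f(125) → 230
combine d(189), 197 → 386
combine 230, 386 → 616
Huffman total = 95 + 197 + 230 + 386 + 616 = 1524 bits.
Saving = 1848 − 1524 = 324 bits.

324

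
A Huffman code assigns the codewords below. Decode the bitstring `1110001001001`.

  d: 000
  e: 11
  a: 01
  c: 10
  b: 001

Read left to right; each codeword is recognised as soon as it completes (prefix code):
  11→e | 10→c | 001→b | 001→b | 001→b
Decoded message: ecbbb

ecbbb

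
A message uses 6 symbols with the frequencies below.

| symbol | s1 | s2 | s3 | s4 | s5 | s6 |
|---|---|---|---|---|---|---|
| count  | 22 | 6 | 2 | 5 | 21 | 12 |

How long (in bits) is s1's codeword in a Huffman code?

2

Build the tree from the bottom:
combine s3(2), s4(5) → 7
combine s2(6), 7 → 13
combine s6(12), 13 → 25
combine s5(21), s1(22) → 43
combine 25, 43 → 68
s1 sits 2 levels below the root, so its codeword is 2 bits.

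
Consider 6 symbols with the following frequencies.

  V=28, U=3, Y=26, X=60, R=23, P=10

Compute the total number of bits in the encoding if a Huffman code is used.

343

Merge the two smallest weights repeatedly:
U(3) + P(10) → 13
13 + R(23) → 36
Y(26) + V(28) → 54
36 + 54 → 90
X(60) + 90 → 150
The encoded length is the sum of every internal node's weight: 13 + 36 + 54 + 90 + 150 = 343 bits.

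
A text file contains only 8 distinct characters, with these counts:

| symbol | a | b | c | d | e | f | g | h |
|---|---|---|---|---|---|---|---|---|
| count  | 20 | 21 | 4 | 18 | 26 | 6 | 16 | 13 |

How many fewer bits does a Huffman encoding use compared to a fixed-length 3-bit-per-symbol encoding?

Fixed-length: 3 bits × 124 symbols = 372 bits.
Huffman merges:
c(4) + f(6) → 10
10 + h(13) → 23
g(16) + d(18) → 34
a(20) + b(21) → 41
23 + e(26) → 49
34 + 41 → 75
49 + 75 → 124
Huffman total = 10 + 23 + 34 + 41 + 49 + 75 + 124 = 356 bits.
Saving = 372 − 356 = 16 bits.

16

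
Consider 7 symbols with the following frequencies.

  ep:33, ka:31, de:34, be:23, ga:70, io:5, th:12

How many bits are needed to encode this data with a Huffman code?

537

Greedily combine the two least-frequent nodes:
merge io(5) and th(12): 17
merge 17 and be(23): 40
merge ka(31) and ep(33): 64
merge de(34) and 40: 74
merge 64 and ga(70): 134
merge 74 and 134: 208
The encoded length is the sum of every internal node's weight: 17 + 40 + 64 + 74 + 134 + 208 = 537 bits.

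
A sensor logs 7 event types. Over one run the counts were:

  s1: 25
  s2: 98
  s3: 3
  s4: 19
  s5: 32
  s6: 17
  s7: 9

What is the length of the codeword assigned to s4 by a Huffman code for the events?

Huffman merges, smallest pair first:
s3(3) + s7(9) → 12
12 + s6(17) → 29
s4(19) + s1(25) → 44
29 + s5(32) → 61
44 + 61 → 105
s2(98) + 105 → 203
s4's leaf is at depth 3, giving a 3-bit codeword.

3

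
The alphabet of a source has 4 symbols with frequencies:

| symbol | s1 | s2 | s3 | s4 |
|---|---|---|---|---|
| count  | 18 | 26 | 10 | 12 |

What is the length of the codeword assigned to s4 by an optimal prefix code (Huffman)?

3

Repeatedly merge the two smallest:
s3(10) + s4(12) → 22
s1(18) + 22 → 40
s2(26) + 40 → 66
The subtree containing s4 is merged 3 times, so code length = 3.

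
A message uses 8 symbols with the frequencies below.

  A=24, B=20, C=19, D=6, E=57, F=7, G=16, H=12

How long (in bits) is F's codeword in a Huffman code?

4

Huffman merges, smallest pair first:
combine D(6), F(7) → 13
combine H(12), 13 → 25
combine G(16), C(19) → 35
combine B(20), A(24) → 44
combine 25, 35 → 60
combine 44, E(57) → 101
combine 60, 101 → 161
F sits 4 levels below the root, so its codeword is 4 bits.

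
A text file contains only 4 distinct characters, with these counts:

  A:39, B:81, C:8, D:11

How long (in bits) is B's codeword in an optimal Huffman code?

Build the tree from the bottom:
C(8) + D(11) → 19
19 + A(39) → 58
58 + B(81) → 139
B sits one level below the root: a 1-bit codeword.

1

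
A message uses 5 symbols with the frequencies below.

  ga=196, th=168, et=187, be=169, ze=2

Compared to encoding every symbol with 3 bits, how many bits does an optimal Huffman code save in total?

Fixed-length: 3 bits × 722 symbols = 2166 bits.
Huffman merges:
ze(2) + th(168) → 170
be(169) + 170 → 339
et(187) + ga(196) → 383
339 + 383 → 722
Huffman total = 170 + 339 + 383 + 722 = 1614 bits.
Saving = 2166 − 1614 = 552 bits.

552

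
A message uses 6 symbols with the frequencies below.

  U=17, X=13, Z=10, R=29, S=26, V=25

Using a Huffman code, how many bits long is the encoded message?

303

Build the Huffman tree bottom-up:
merge Z(10) and X(13): 23
merge U(17) and 23: 40
merge V(25) and S(26): 51
merge R(29) and 40: 69
merge 51 and 69: 120
Total encoded bits = sum of merged weights = 23 + 40 + 51 + 69 + 120 = 303.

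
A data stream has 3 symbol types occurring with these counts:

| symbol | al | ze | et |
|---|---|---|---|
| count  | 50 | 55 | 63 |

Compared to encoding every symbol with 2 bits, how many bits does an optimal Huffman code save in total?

Fixed-length: 2 bits × 168 symbols = 336 bits.
Huffman merges:
al(50) + ze(55) → 105
et(63) + 105 → 168
Huffman total = 105 + 168 = 273 bits.
Saving = 336 − 273 = 63 bits.

63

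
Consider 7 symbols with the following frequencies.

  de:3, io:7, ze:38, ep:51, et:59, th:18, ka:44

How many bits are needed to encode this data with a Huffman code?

544

Merge the two smallest weights repeatedly:
combine de(3), io(7) → 10
combine 10, th(18) → 28
combine 28, ze(38) → 66
combine ka(44), ep(51) → 95
combine et(59), 66 → 125
combine 95, 125 → 220
Total encoded bits = sum of merged weights = 10 + 28 + 66 + 95 + 125 + 220 = 544.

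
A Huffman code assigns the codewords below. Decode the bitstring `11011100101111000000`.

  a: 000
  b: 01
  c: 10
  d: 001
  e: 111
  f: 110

fedbeaa

Read left to right; each codeword is recognised as soon as it completes (prefix code):
  110→f | 111→e | 001→d | 01→b | 111→e | 000→a | 000→a
Decoded message: fedbeaa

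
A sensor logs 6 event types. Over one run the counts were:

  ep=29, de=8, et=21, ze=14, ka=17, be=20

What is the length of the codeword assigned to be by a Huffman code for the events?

Build the tree from the bottom:
de(8) + ze(14) → 22
ka(17) + be(20) → 37
et(21) + 22 → 43
ep(29) + 37 → 66
43 + 66 → 109
The subtree containing be is merged 3 times, so code length = 3.

3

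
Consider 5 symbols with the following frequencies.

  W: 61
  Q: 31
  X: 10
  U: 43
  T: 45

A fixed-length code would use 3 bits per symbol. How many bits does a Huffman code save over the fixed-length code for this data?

149

Fixed-length: 3 bits × 190 symbols = 570 bits.
Huffman merges:
X(10) + Q(31) → 41
41 + U(43) → 84
T(45) + W(61) → 106
84 + 106 → 190
Huffman total = 41 + 84 + 106 + 190 = 421 bits.
Saving = 570 − 421 = 149 bits.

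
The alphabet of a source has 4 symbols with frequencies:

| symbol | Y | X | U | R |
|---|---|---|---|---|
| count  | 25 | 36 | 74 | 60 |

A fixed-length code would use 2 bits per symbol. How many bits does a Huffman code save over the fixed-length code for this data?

13

Fixed-length: 2 bits × 195 symbols = 390 bits.
Huffman merges:
merge Y(25) and X(36): 61
merge R(60) and 61: 121
merge U(74) and 121: 195
Huffman total = 61 + 121 + 195 = 377 bits.
Saving = 390 − 377 = 13 bits.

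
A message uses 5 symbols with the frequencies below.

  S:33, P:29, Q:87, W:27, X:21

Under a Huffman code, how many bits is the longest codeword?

3

Merge the two lowest-weight nodes at each step:
combine X(21), W(27) → 48
combine P(29), S(33) → 62
combine 48, 62 → 110
combine Q(87), 110 → 197
The first pair merged (X, W) ends up deepest, at depth 3.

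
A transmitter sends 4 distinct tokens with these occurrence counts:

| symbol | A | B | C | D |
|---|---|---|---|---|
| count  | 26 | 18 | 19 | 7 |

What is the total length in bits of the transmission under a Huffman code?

Greedily combine the two least-frequent nodes:
D(7) + B(18) → 25
C(19) + 25 → 44
A(26) + 44 → 70
Each symbol's bit-cost is frequency × depth; summing gives 139 bits (equivalently 25 + 44 + 70).

139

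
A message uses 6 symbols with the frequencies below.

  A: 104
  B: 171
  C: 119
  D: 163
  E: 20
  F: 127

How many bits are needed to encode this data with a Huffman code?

1775

Greedily combine the two least-frequent nodes:
combine E(20), A(104) → 124
combine C(119), 124 → 243
combine F(127), D(163) → 290
combine B(171), 243 → 414
combine 290, 414 → 704
Each symbol's bit-cost is frequency × depth; summing gives 1775 bits (equivalently 124 + 243 + 290 + 414 + 704).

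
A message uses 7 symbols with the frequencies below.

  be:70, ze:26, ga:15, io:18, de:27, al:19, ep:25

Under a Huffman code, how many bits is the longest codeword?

Merge the two lowest-weight nodes at each step:
merge ga(15) and io(18): 33
merge al(19) and ep(25): 44
merge ze(26) and de(27): 53
merge 33 and 44: 77
merge 53 and be(70): 123
merge 77 and 123: 200
Maximum depth reached is 3.

3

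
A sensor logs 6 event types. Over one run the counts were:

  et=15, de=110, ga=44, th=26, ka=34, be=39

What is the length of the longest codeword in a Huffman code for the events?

Merge the two lowest-weight nodes at each step:
merge et(15) and th(26): 41
merge ka(34) and be(39): 73
merge 41 and ga(44): 85
merge 73 and 85: 158
merge de(110) and 158: 268
The rarest symbols sit at the bottom; the longest codeword is 4 bits.

4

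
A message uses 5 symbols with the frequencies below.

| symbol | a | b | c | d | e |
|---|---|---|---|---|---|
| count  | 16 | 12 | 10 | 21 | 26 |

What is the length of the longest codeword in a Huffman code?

3

Merge the two lowest-weight nodes at each step:
combine c(10), b(12) → 22
combine a(16), d(21) → 37
combine 22, e(26) → 48
combine 37, 48 → 85
Maximum depth reached is 3.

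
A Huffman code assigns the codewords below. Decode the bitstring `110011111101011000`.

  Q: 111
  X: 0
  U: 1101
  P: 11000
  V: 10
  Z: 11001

Read left to right; each codeword is recognised as soon as it completes (prefix code):
  11001→Z | 111→Q | 1101→U | 0→X | 11000→P
Decoded message: ZQUXP

ZQUXP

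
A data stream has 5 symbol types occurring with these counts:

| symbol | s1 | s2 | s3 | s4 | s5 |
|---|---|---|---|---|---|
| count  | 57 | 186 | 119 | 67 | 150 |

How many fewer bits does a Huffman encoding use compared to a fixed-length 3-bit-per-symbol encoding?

Fixed-length: 3 bits × 579 symbols = 1737 bits.
Huffman merges:
merge s1(57) and s4(67): 124
merge s3(119) and 124: 243
merge s5(150) and s2(186): 336
merge 243 and 336: 579
Huffman total = 124 + 243 + 336 + 579 = 1282 bits.
Saving = 1737 − 1282 = 455 bits.

455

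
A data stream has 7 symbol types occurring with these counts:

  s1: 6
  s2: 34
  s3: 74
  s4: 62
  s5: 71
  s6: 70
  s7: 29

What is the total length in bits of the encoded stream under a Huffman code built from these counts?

Greedily combine the two least-frequent nodes:
merge s1(6) and s7(29): 35
merge s2(34) and 35: 69
merge s4(62) and 69: 131
merge s6(70) and s5(71): 141
merge s3(74) and 131: 205
merge 141 and 205: 346
The encoded length is the sum of every internal node's weight: 35 + 69 + 131 + 141 + 205 + 346 = 927 bits.

927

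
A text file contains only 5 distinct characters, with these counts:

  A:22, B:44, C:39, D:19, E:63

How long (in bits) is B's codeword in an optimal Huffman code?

2

Huffman merges, smallest pair first:
merge D(19) and A(22): 41
merge C(39) and 41: 80
merge B(44) and E(63): 107
merge 80 and 107: 187
B sits 2 levels below the root, so its codeword is 2 bits.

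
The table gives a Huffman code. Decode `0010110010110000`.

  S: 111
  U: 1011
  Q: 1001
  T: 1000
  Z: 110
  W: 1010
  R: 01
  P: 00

Read left to right; each codeword is recognised as soon as it completes (prefix code):
  00→P | 1011→U | 00→P | 1011→U | 00→P | 00→P
Decoded message: PUPUPP

PUPUPP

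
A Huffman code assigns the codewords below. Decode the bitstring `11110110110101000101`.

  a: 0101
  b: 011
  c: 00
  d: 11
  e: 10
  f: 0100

ddbbaca

Read left to right; each codeword is recognised as soon as it completes (prefix code):
  11→d | 11→d | 011→b | 011→b | 0101→a | 00→c | 0101→a
Decoded message: ddbbaca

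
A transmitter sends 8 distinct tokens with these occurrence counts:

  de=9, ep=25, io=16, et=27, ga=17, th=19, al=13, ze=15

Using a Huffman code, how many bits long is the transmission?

Merge the two smallest weights repeatedly:
merge de(9) and al(13): 22
merge ze(15) and io(16): 31
merge ga(17) and th(19): 36
merge 22 and ep(25): 47
merge et(27) and 31: 58
merge 36 and 47: 83
merge 58 and 83: 141
Total encoded bits = sum of merged weights = 22 + 31 + 36 + 47 + 58 + 83 + 141 = 418.

418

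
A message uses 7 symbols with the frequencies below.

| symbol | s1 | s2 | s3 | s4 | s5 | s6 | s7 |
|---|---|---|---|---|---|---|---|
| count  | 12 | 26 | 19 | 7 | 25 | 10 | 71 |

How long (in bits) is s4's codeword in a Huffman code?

5

Huffman merges, smallest pair first:
merge s4(7) and s6(10): 17
merge s1(12) and 17: 29
merge s3(19) and s5(25): 44
merge s2(26) and 29: 55
merge 44 and 55: 99
merge s7(71) and 99: 170
The subtree containing s4 is merged 5 times, so code length = 5.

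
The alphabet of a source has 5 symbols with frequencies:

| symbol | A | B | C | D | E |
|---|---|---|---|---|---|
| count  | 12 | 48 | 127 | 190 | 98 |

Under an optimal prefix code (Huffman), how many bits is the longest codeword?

Merge the two lowest-weight nodes at each step:
merge A(12) and B(48): 60
merge 60 and E(98): 158
merge C(127) and 158: 285
merge D(190) and 285: 475
The rarest symbols sit at the bottom; the longest codeword is 4 bits.

4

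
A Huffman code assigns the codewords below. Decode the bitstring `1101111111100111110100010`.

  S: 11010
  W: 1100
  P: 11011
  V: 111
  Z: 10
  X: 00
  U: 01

Read left to right; each codeword is recognised as soon as it completes (prefix code):
  11011→P | 111→V | 111→V | 00→X | 111→V | 11010→S | 00→X | 10→Z
Decoded message: PVVXVSXZ

PVVXVSXZ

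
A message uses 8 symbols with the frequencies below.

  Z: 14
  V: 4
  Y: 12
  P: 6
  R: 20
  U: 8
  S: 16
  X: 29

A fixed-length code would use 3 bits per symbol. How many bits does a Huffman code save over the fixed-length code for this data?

Fixed-length: 3 bits × 109 symbols = 327 bits.
Huffman merges:
merge V(4) and P(6): 10
merge U(8) and 10: 18
merge Y(12) and Z(14): 26
merge S(16) and 18: 34
merge R(20) and 26: 46
merge X(29) and 34: 63
merge 46 and 63: 109
Huffman total = 10 + 18 + 26 + 34 + 46 + 63 + 109 = 306 bits.
Saving = 327 − 306 = 21 bits.

21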